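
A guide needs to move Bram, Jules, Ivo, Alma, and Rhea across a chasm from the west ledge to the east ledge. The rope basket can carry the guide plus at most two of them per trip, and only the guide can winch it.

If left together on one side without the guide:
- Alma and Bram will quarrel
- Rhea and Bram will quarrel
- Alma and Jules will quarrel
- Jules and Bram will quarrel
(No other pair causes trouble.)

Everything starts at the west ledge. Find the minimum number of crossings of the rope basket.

Counting alone: the guide can take at most 2 across per trip to the east ledge, so moving all 5 needs at least 3 loaded trips out, with a return between consecutive ones — at least 5 crossings.
The safety rule pushes this higher. Following every safe sequence of crossings, the most of the 5 that can be at the east ledge as the rope basket arrives there on crossing 5 is 4 — never all 5.
So no plan with fewer than 7 crossings exists, and this one achieves 7:
1. Guide goes to the east ledge with Bram and Jules.
2. Guide goes back to the west ledge with Bram.
3. Guide goes to the east ledge with Bram and Ivo.
4. Guide goes back to the west ledge with Bram.
5. Guide goes to the east ledge with Bram and Rhea.
6. Guide goes back to the west ledge with Bram.
7. Guide goes to the east ledge with Alma and Bram.

7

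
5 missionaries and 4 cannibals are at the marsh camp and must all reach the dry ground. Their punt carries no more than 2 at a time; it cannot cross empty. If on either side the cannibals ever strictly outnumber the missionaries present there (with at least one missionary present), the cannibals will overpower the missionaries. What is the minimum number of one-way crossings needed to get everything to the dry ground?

15

Counting alone: each trip to the dry ground takes at most 2 across and each return brings at least 1 back, so after t trips out (and t−1 returns) at most 2t − (t−1) of the 9 are across; that first reaches 9 at t = 8, so at least 15 crossings are needed.
The plan below uses exactly 15 crossings, so it is optimal:
1. 2 cannibals → the dry ground.  (the marsh camp: 5M 2C; the dry ground: 0M 2C)
2. 1 cannibal ← the marsh camp.  (the marsh camp: 5M 3C; the dry ground: 0M 1C)
3. 2 cannibals → the dry ground.  (the marsh camp: 5M 1C; the dry ground: 0M 3C)
4. 1 cannibal ← the marsh camp.  (the marsh camp: 5M 2C; the dry ground: 0M 2C)
5. 2 missionaries → the dry ground.  (the marsh camp: 3M 2C; the dry ground: 2M 2C)
6. 1 cannibal ← the marsh camp.  (the marsh camp: 3M 3C; the dry ground: 2M 1C)
7. 1 missionary and 1 cannibal → the dry ground.  (the marsh camp: 2M 2C; the dry ground: 3M 2C)
8. 1 missionary ← the marsh camp.  (the marsh camp: 3M 2C; the dry ground: 2M 2C)
9. 1 missionary and 1 cannibal → the dry ground.  (the marsh camp: 2M 1C; the dry ground: 3M 3C)
10. 1 cannibal ← the marsh camp.  (the marsh camp: 2M 2C; the dry ground: 3M 2C)
11. 1 missionary and 1 cannibal → the dry ground.  (the marsh camp: 1M 1C; the dry ground: 4M 3C)
12. 1 missionary ← the marsh camp.  (the marsh camp: 2M 1C; the dry ground: 3M 3C)
13. 1 missionary and 1 cannibal → the dry ground.  (the marsh camp: 1M 0C; the dry ground: 4M 4C)
14. 1 cannibal ← the marsh camp.  (the marsh camp: 1M 1C; the dry ground: 4M 3C)
15. 1 missionary and 1 cannibal → the dry ground.  (the marsh camp: 0M 0C; the dry ground: 5M 4C)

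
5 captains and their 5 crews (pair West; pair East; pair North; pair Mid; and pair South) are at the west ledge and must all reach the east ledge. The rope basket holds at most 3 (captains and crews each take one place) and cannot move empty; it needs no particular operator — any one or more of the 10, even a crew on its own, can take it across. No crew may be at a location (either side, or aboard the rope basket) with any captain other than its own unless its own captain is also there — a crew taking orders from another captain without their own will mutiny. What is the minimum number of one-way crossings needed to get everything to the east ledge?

Counting alone: each trip to the east ledge takes at most 3 across and each return brings at least 1 back, so after t trips out (and t−1 returns) at most 3t − (t−1) of the 10 are across; that first reaches 10 at t = 5, so at least 9 crossings are needed.
The safety rule pushes this higher. Following every safe sequence of crossings, the most of the 10 that can be at the east ledge as the rope basket arrives there on crossing 9 is 9 — never all 10.
So no plan with fewer than 11 crossings exists, and this one achieves 11:
1. captain West and crew West cross → the east ledge.
2. captain West crosses ← the west ledge.
3. crew East, crew Mid, and crew North cross → the east ledge.
4. crew West crosses ← the west ledge.
5. captain East, captain Mid, and captain North cross → the east ledge.
6. captain East and crew East cross ← the west ledge.
7. captain East, captain South, and captain West cross → the east ledge.
8. crew North crosses ← the west ledge.
9. crew East and crew West cross → the east ledge.
10. crew West crosses ← the west ledge.
11. crew North, crew South, and crew West cross → the east ledge.

11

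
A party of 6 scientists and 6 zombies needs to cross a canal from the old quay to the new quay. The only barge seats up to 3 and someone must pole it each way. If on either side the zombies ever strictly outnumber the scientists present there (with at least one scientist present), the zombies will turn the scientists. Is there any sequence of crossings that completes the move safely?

No

Following every safe sequence of crossings from the start, the most of the 12 that can be at the new quay as the barge arrives there on crossings 1, 3, 5 is 3, 5, 6 respectively; the best ever achieved is 6 of 12.
From crossing 7 on, no configuration arises that was not already reachable earlier: only 17 distinct safe configurations (who is on which side, and where the barge is) can ever be reached, none of them has everyone across, and every continuation just revisits them. They are: 0 scientists + 0 zombies across (barge back at the start); 0 scientists + 1 zombie across (barge there); 0 scientists + 1 zombie across (barge back at the start); 0 scientists + 2 zombies across (barge there); 0 scientists + 2 zombies across (barge back at the start); 0 scientists + 3 zombies across (barge there); 0 scientists + 3 zombies across (barge back at the start); 0 scientists + 4 zombies across (barge there); 0 scientists + 4 zombies across (barge back at the start); 0 scientists + 5 zombies across (barge there); 0 scientists + 5 zombies across (barge back at the start); 0 scientists + 6 zombies across (barge there); 1 scientist + 1 zombie across (barge there); 1 scientist + 1 zombie across (barge back at the start); 2 scientists + 2 zombies across (barge there); 2 scientists + 2 zombies across (barge back at the start); 3 scientists + 3 zombies across (barge there). So no valid plan exists.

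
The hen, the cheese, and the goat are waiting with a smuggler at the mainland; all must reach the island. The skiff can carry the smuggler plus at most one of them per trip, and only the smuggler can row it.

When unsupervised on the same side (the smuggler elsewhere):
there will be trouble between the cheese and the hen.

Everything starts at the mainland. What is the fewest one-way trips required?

Counting alone: the smuggler can take at most 1 across per trip to the island, so moving all 3 needs at least 3 loaded trips out, with a return between consecutive ones — at least 5 crossings.
The plan below uses exactly 5 crossings, so it is optimal:
1. Smuggler goes to the island with the hen.
2. Smuggler goes back to the mainland alone.
3. Smuggler goes to the island with the goat.
4. Smuggler goes back to the mainland alone.
5. Smuggler goes to the island with the cheese.

5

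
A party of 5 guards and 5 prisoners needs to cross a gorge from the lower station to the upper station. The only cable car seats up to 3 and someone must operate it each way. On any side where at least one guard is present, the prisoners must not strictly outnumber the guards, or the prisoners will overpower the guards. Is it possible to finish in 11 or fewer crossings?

Yes

Yes — this plan uses 11 crossings (≤ 11):
1. 2 prisoners → the upper station.  (the lower station: 5G 3P; the upper station: 0G 2P)
2. 1 prisoner ← the lower station.  (the lower station: 5G 4P; the upper station: 0G 1P)
3. 3 prisoners → the upper station.  (the lower station: 5G 1P; the upper station: 0G 4P)
4. 1 prisoner ← the lower station.  (the lower station: 5G 2P; the upper station: 0G 3P)
5. 3 guards → the upper station.  (the lower station: 2G 2P; the upper station: 3G 3P)
6. 1 guard and 1 prisoner ← the lower station.  (the lower station: 3G 3P; the upper station: 2G 2P)
7. 3 guards → the upper station.  (the lower station: 0G 3P; the upper station: 5G 2P)
8. 1 prisoner ← the lower station.  (the lower station: 0G 4P; the upper station: 5G 1P)
9. 2 prisoners → the upper station.  (the lower station: 0G 2P; the upper station: 5G 3P)
10. 1 prisoner ← the lower station.  (the lower station: 0G 3P; the upper station: 5G 2P)
11. 3 prisoners → the upper station.  (the lower station: 0G 0P; the upper station: 5G 5P)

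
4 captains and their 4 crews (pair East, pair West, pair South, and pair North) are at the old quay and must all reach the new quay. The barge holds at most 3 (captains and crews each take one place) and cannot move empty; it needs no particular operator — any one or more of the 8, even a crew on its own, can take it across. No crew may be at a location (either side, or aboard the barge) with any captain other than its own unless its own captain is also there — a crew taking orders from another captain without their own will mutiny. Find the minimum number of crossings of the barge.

9

Counting alone: each trip to the new quay takes at most 3 across and each return brings at least 1 back, so after t trips out (and t−1 returns) at most 3t − (t−1) of the 8 are across; that first reaches 8 at t = 4, so at least 7 crossings are needed.
The safety rule pushes this higher. Following every safe sequence of crossings, the most of the 8 that can be at the new quay as the barge arrives there on crossing 7 is 7 — never all 8.
So no plan with fewer than 9 crossings exists, and this one achieves 9:
1. captain East and crew East cross → the new quay.
2. captain East crosses ← the old quay.
3. captain East, captain West, and crew West cross → the new quay.
4. captain East and crew East cross ← the old quay.
5. captain East, captain North, and captain South cross → the new quay.
6. crew West crosses ← the old quay.
7. crew East and crew West cross → the new quay.
8. crew East crosses ← the old quay.
9. crew East, crew North, and crew South cross → the new quay.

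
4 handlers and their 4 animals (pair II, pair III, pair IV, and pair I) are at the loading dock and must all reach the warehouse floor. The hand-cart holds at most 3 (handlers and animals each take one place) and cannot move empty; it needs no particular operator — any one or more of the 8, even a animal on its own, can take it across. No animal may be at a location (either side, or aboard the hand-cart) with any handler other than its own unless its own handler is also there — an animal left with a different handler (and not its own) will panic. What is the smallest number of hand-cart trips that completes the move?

Counting alone: each trip to the warehouse floor takes at most 3 across and each return brings at least 1 back, so after t trips out (and t−1 returns) at most 3t − (t−1) of the 8 are across; that first reaches 8 at t = 4, so at least 7 crossings are needed.
The safety rule pushes this higher. Following every safe sequence of crossings, the most of the 8 that can be at the warehouse floor as the hand-cart arrives there on crossing 7 is 7 — never all 8.
So no plan with fewer than 9 crossings exists, and this one achieves 9:
1. animal II and handler II cross → the warehouse floor.
2. handler II crosses ← the loading dock.
3. animal III, handler II, and handler III cross → the warehouse floor.
4. animal II and handler II cross ← the loading dock.
5. handler I, handler II, and handler IV cross → the warehouse floor.
6. animal III crosses ← the loading dock.
7. animal II and animal III cross → the warehouse floor.
8. animal II crosses ← the loading dock.
9. animal I, animal II, and animal IV cross → the warehouse floor.

9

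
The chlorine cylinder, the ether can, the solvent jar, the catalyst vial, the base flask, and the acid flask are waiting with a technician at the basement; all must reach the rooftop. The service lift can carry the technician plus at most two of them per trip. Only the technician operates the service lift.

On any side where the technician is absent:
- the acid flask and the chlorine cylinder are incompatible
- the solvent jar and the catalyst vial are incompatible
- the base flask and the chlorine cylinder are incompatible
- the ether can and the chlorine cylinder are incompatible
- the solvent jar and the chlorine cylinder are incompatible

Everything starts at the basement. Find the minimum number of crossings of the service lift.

7

Counting alone: the technician can take at most 2 across per trip to the rooftop, so moving all 6 needs at least 3 loaded trips out, with a return between consecutive ones — at least 5 crossings.
The safety rule pushes this higher. Following every safe sequence of crossings, the most of the 6 that can be at the rooftop as the service lift arrives there on crossing 5 is 5 — never all 6.
So no plan with fewer than 7 crossings exists, and this one achieves 7:
1. Technician goes to the rooftop with the chlorine cylinder and the solvent jar.
2. Technician goes back to the basement with the chlorine cylinder.
3. Technician goes to the rooftop with the chlorine cylinder and the ether can.
4. Technician goes back to the basement with the chlorine cylinder.
5. Technician goes to the rooftop with the acid flask and the base flask.
6. Technician goes back to the basement alone.
7. Technician goes to the rooftop with the catalyst vial and the chlorine cylinder.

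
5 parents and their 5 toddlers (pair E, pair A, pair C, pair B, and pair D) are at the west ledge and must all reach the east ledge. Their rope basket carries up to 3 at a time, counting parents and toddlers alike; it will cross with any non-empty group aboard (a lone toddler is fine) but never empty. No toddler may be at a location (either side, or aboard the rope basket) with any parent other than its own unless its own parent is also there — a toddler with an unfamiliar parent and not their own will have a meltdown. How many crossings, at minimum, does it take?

Counting alone: each trip to the east ledge takes at most 3 across and each return brings at least 1 back, so after t trips out (and t−1 returns) at most 3t − (t−1) of the 10 are across; that first reaches 10 at t = 5, so at least 9 crossings are needed.
The safety rule pushes this higher. Following every safe sequence of crossings, the most of the 10 that can be at the east ledge as the rope basket arrives there on crossing 9 is 9 — never all 10.
So no plan with fewer than 11 crossings exists, and this one achieves 11:
1. parent E and toddler E cross → the east ledge.
2. parent E crosses ← the west ledge.
3. toddler A, toddler B, and toddler C cross → the east ledge.
4. toddler E crosses ← the west ledge.
5. parent A, parent B, and parent C cross → the east ledge.
6. parent A and toddler A cross ← the west ledge.
7. parent A, parent D, and parent E cross → the east ledge.
8. toddler C crosses ← the west ledge.
9. toddler A and toddler E cross → the east ledge.
10. toddler E crosses ← the west ledge.
11. toddler C, toddler D, and toddler E cross → the east ledge.

11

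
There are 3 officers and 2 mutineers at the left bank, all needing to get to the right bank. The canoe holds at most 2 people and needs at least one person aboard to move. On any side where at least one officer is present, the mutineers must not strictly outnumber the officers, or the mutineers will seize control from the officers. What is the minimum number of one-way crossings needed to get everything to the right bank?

7

Counting alone: each trip to the right bank takes at most 2 across and each return brings at least 1 back, so after t trips out (and t−1 returns) at most 2t − (t−1) of the 5 are across; that first reaches 5 at t = 4, so at least 7 crossings are needed.
The plan below uses exactly 7 crossings, so it is optimal:
1. 2 mutineers → the right bank.  (the left bank: 3O 0M; the right bank: 0O 2M)
2. 1 mutineer ← the left bank.  (the left bank: 3O 1M; the right bank: 0O 1M)
3. 2 officers → the right bank.  (the left bank: 1O 1M; the right bank: 2O 1M)
4. 1 officer ← the left bank.  (the left bank: 2O 1M; the right bank: 1O 1M)
5. 1 officer and 1 mutineer → the right bank.  (the left bank: 1O 0M; the right bank: 2O 2M)
6. 1 mutineer ← the left bank.  (the left bank: 1O 1M; the right bank: 2O 1M)
7. 1 officer and 1 mutineer → the right bank.  (the left bank: 0O 0M; the right bank: 3O 2M)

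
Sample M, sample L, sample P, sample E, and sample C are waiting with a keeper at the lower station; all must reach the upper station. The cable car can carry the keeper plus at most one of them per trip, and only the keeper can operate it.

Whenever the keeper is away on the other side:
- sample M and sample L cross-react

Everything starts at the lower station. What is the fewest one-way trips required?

Counting alone: the keeper can take at most 1 across per trip to the upper station, so moving all 5 needs at least 5 loaded trips out, with a return between consecutive ones — at least 9 crossings.
The plan below uses exactly 9 crossings, so it is optimal:
1. Keeper goes to the upper station with sample M.
2. Keeper goes back to the lower station alone.
3. Keeper goes to the upper station with sample P.
4. Keeper goes back to the lower station alone.
5. Keeper goes to the upper station with sample E.
6. Keeper goes back to the lower station alone.
7. Keeper goes to the upper station with sample C.
8. Keeper goes back to the lower station alone.
9. Keeper goes to the upper station with sample L.

9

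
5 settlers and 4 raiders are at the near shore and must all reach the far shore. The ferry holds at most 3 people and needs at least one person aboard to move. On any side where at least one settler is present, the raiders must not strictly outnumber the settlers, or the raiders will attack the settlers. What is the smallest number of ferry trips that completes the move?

Counting alone: each trip to the far shore takes at most 3 across and each return brings at least 1 back, so after t trips out (and t−1 returns) at most 3t − (t−1) of the 9 are across; that first reaches 9 at t = 4, so at least 7 crossings are needed.
The plan below uses exactly 7 crossings, so it is optimal:
1. 3 raiders → the far shore.  (the near shore: 5S 1R; the far shore: 0S 3R)
2. 1 raider ← the near shore.  (the near shore: 5S 2R; the far shore: 0S 2R)
3. 3 settlers → the far shore.  (the near shore: 2S 2R; the far shore: 3S 2R)
4. 1 settler ← the near shore.  (the near shore: 3S 2R; the far shore: 2S 2R)
5. 2 settlers and 1 raider → the far shore.  (the near shore: 1S 1R; the far shore: 4S 3R)
6. 1 settler ← the near shore.  (the near shore: 2S 1R; the far shore: 3S 3R)
7. 2 settlers and 1 raider → the far shore.  (the near shore: 0S 0R; the far shore: 5S 4R)

7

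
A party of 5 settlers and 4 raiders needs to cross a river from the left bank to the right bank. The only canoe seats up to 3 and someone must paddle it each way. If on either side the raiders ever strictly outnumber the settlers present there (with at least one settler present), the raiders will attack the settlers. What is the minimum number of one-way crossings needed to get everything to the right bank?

7

Counting alone: each trip to the right bank takes at most 3 across and each return brings at least 1 back, so after t trips out (and t−1 returns) at most 3t − (t−1) of the 9 are across; that first reaches 9 at t = 4, so at least 7 crossings are needed.
The plan below uses exactly 7 crossings, so it is optimal:
1. 3 raiders → the right bank.  (the left bank: 5S 1R; the right bank: 0S 3R)
2. 1 raider ← the left bank.  (the left bank: 5S 2R; the right bank: 0S 2R)
3. 3 settlers → the right bank.  (the left bank: 2S 2R; the right bank: 3S 2R)
4. 1 settler ← the left bank.  (the left bank: 3S 2R; the right bank: 2S 2R)
5. 2 settlers and 1 raider → the right bank.  (the left bank: 1S 1R; the right bank: 4S 3R)
6. 1 settler ← the left bank.  (the left bank: 2S 1R; the right bank: 3S 3R)
7. 2 settlers and 1 raider → the right bank.  (the left bank: 0S 0R; the right bank: 5S 4R)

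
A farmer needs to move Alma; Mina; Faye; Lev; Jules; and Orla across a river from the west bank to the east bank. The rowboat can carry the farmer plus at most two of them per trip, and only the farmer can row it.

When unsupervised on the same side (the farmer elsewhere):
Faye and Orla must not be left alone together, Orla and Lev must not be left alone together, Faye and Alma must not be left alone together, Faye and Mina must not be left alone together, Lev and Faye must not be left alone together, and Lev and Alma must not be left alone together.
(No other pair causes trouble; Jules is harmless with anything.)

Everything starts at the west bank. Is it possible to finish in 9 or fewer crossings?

Yes

Yes — this plan uses 9 crossings (≤ 9):
1. Farmer goes to the east bank with Faye and Lev.
2. Farmer goes back to the west bank with Faye.
3. Farmer goes to the east bank with Faye and Mina.
4. Farmer goes back to the west bank with Faye.
5. Farmer goes to the east bank with Alma and Orla.
6. Farmer goes back to the west bank with Lev.
7. Farmer goes to the east bank with Faye and Jules.
8. Farmer goes back to the west bank with Faye.
9. Farmer goes to the east bank with Faye and Lev.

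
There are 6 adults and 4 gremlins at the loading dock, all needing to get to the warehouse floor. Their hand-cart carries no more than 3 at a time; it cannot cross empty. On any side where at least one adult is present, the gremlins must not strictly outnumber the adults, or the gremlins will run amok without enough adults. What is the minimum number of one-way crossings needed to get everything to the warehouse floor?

9

Counting alone: each trip to the warehouse floor takes at most 3 across and each return brings at least 1 back, so after t trips out (and t−1 returns) at most 3t − (t−1) of the 10 are across; that first reaches 10 at t = 5, so at least 9 crossings are needed.
The plan below uses exactly 9 crossings, so it is optimal:
1. 2 gremlins → the warehouse floor.  (the loading dock: 6A 2G; the warehouse floor: 0A 2G)
2. 1 gremlin ← the loading dock.  (the loading dock: 6A 3G; the warehouse floor: 0A 1G)
3. 3 gremlins → the warehouse floor.  (the loading dock: 6A 0G; the warehouse floor: 0A 4G)
4. 1 gremlin ← the loading dock.  (the loading dock: 6A 1G; the warehouse floor: 0A 3G)
5. 3 adults → the warehouse floor.  (the loading dock: 3A 1G; the warehouse floor: 3A 3G)
6. 1 gremlin ← the loading dock.  (the loading dock: 3A 2G; the warehouse floor: 3A 2G)
7. 1 adult and 2 gremlins → the warehouse floor.  (the loading dock: 2A 0G; the warehouse floor: 4A 4G)
8. 1 gremlin ← the loading dock.  (the loading dock: 2A 1G; the warehouse floor: 4A 3G)
9. 2 adults and 1 gremlin → the warehouse floor.  (the loading dock: 0A 0G; the warehouse floor: 6A 4G)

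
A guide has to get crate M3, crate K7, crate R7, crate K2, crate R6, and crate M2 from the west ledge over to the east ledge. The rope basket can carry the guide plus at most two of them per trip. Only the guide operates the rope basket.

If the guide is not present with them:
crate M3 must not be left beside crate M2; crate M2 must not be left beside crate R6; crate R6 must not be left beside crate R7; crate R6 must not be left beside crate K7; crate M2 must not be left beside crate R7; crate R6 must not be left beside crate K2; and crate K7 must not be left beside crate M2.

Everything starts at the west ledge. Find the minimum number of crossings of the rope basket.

9

Counting alone: the guide can take at most 2 across per trip to the east ledge, so moving all 6 needs at least 3 loaded trips out, with a return between consecutive ones — at least 5 crossings.
The safety rule pushes this higher. Following every safe sequence of crossings, the most of the 6 that can be at the east ledge as the rope basket arrives there on crossings 5, 7 is 4, 5 respectively — never all 6.
So no plan with fewer than 9 crossings exists, and this one achieves 9:
1. Guide goes to the east ledge with crate M2 and crate R6.  [the west ledge: crate K2, crate K7, crate M3, crate R7 | the east ledge: crate M2, crate R6]
2. Guide goes back to the west ledge with crate R6.  [the west ledge: crate K2, crate K7, crate M3, crate R6, crate R7 | the east ledge: crate M2]
3. Guide goes to the east ledge with crate M3 and crate R6.  [the west ledge: crate K2, crate K7, crate R7 | the east ledge: crate M2, crate M3, crate R6]
4. Guide goes back to the west ledge with crate M2.  [the west ledge: crate K2, crate K7, crate M2, crate R7 | the east ledge: crate M3, crate R6]
5. Guide goes to the east ledge with crate K7 and crate R7.  [the west ledge: crate K2, crate M2 | the east ledge: crate K7, crate M3, crate R6, crate R7]
6. Guide goes back to the west ledge with crate R6.  [the west ledge: crate K2, crate M2, crate R6 | the east ledge: crate K7, crate M3, crate R7]
7. Guide goes to the east ledge with crate K2 and crate R6.  [the west ledge: crate M2 | the east ledge: crate K2, crate K7, crate M3, crate R6, crate R7]
8. Guide goes back to the west ledge with crate R6.  [the west ledge: crate M2, crate R6 | the east ledge: crate K2, crate K7, crate M3, crate R7]
9. Guide goes to the east ledge with crate M2 and crate R6.  [the west ledge: — | the east ledge: crate K2, crate K7, crate M2, crate M3, crate R6, crate R7]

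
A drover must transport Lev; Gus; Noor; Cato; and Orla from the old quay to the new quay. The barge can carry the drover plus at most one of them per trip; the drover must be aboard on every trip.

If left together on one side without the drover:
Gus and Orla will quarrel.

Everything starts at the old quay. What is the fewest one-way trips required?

Counting alone: the drover can take at most 1 across per trip to the new quay, so moving all 5 needs at least 5 loaded trips out, with a return between consecutive ones — at least 9 crossings.
The plan below uses exactly 9 crossings, so it is optimal:
1. Drover goes to the new quay with Gus.
2. Drover goes back to the old quay alone.
3. Drover goes to the new quay with Lev.
4. Drover goes back to the old quay alone.
5. Drover goes to the new quay with Noor.
6. Drover goes back to the old quay alone.
7. Drover goes to the new quay with Cato.
8. Drover goes back to the old quay alone.
9. Drover goes to the new quay with Orla.

9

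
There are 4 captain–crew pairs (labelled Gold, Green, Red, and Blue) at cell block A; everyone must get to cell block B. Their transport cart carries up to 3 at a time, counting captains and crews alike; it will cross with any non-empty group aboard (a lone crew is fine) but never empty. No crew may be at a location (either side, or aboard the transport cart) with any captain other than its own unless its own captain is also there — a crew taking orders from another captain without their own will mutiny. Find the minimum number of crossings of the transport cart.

Counting alone: each trip to cell block B takes at most 3 across and each return brings at least 1 back, so after t trips out (and t−1 returns) at most 3t − (t−1) of the 8 are across; that first reaches 8 at t = 4, so at least 7 crossings are needed.
The safety rule pushes this higher. Following every safe sequence of crossings, the most of the 8 that can be at cell block B as the transport cart arrives there on crossing 7 is 7 — never all 8.
So no plan with fewer than 9 crossings exists, and this one achieves 9:
1. captain Gold and crew Gold cross → cell block B.
2. captain Gold crosses ← cell block A.
3. captain Gold, captain Green, and crew Green cross → cell block B.
4. captain Gold and crew Gold cross ← cell block A.
5. captain Blue, captain Gold, and captain Red cross → cell block B.
6. crew Green crosses ← cell block A.
7. crew Gold and crew Green cross → cell block B.
8. crew Gold crosses ← cell block A.
9. crew Blue, crew Gold, and crew Red cross → cell block B.

9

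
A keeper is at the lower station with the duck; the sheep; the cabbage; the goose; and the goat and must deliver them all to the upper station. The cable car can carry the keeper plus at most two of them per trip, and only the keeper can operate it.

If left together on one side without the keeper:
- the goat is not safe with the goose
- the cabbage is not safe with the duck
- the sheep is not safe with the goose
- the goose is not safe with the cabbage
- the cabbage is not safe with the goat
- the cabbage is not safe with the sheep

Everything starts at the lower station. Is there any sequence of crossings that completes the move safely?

1. Keeper goes to the upper station with the cabbage and the goose.
2. Keeper goes back to the lower station with the cabbage.
3. Keeper goes to the upper station with the cabbage and the duck.
4. Keeper goes back to the lower station with the cabbage.
5. Keeper goes to the upper station with the goat and the sheep.
6. Keeper goes back to the lower station with the goose.
7. Keeper goes to the upper station with the cabbage and the goose.

Yes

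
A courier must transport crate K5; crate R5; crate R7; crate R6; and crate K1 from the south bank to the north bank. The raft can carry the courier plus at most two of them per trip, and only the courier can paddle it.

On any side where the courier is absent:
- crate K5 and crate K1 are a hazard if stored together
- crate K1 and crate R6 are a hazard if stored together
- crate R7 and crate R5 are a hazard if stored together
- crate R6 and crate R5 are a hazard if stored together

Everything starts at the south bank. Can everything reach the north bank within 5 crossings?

No

Counting alone: the courier can take at most 2 across per trip to the north bank, so moving all 5 needs at least 3 loaded trips out, with a return between consecutive ones — at least 5 crossings.
The safety rule pushes this higher. Following every safe sequence of crossings, the most of the 5 that can be at the north bank as the raft arrives there on crossing 5 is 4 — never all 5.
So the move cannot be finished within 5 crossings. (The shortest complete plan takes 7:)
1. Courier goes to the north bank with crate K1 and crate R5.
2. Courier goes back to the south bank alone.
3. Courier goes to the north bank with crate K5.
4. Courier goes back to the south bank with crate K1.
5. Courier goes to the north bank with crate R6 and crate R7.
6. Courier goes back to the south bank with crate R5.
7. Courier goes to the north bank with crate K1 and crate R5.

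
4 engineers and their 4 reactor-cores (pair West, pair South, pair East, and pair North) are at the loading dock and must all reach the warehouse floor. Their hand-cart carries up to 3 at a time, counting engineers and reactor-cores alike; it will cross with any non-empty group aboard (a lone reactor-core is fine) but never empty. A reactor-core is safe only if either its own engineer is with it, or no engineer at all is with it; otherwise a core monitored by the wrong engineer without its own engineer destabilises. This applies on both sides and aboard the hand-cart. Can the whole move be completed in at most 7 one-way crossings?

Counting alone: each trip to the warehouse floor takes at most 3 across and each return brings at least 1 back, so after t trips out (and t−1 returns) at most 3t − (t−1) of the 8 are across; that first reaches 8 at t = 4, so at least 7 crossings are needed.
The safety rule pushes this higher. Following every safe sequence of crossings, the most of the 8 that can be at the warehouse floor as the hand-cart arrives there on crossing 7 is 7 — never all 8.
So the move cannot be finished within 7 crossings. (The shortest complete plan takes 9:)
1. engineer West and reactor-core West cross → the warehouse floor.
2. engineer West crosses ← the loading dock.
3. engineer South, engineer West, and reactor-core South cross → the warehouse floor.
4. engineer West and reactor-core West cross ← the loading dock.
5. engineer East, engineer North, and engineer West cross → the warehouse floor.
6. reactor-core South crosses ← the loading dock.
7. reactor-core South and reactor-core West cross → the warehouse floor.
8. reactor-core West crosses ← the loading dock.
9. reactor-core East, reactor-core North, and reactor-core West cross → the warehouse floor.

No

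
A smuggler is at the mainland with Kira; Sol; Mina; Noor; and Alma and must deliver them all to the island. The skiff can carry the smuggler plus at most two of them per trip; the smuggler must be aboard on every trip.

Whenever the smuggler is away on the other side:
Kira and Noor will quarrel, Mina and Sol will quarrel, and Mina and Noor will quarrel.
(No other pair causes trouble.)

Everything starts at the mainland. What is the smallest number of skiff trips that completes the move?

5

Counting alone: the smuggler can take at most 2 across per trip to the island, so moving all 5 needs at least 3 loaded trips out, with a return between consecutive ones — at least 5 crossings.
The plan below uses exactly 5 crossings, so it is optimal:
1. Smuggler goes to the island with Kira and Mina.  [the mainland: Alma, Noor, Sol | the island: Kira, Mina]
2. Smuggler goes back to the mainland alone.  [the mainland: Alma, Noor, Sol | the island: Kira, Mina]
3. Smuggler goes to the island with Alma.  [the mainland: Noor, Sol | the island: Alma, Kira, Mina]
4. Smuggler goes back to the mainland alone.  [the mainland: Noor, Sol | the island: Alma, Kira, Mina]
5. Smuggler goes to the island with Noor and Sol.  [the mainland: — | the island: Alma, Kira, Mina, Noor, Sol]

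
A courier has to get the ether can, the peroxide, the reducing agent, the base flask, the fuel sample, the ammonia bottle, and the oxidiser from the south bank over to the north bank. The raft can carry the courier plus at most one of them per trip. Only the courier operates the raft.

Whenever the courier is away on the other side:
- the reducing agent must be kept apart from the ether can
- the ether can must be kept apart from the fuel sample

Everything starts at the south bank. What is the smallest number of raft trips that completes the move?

Counting alone: the courier can take at most 1 across per trip to the north bank, so moving all 7 needs at least 7 loaded trips out, with a return between consecutive ones — at least 13 crossings.
The safety rule pushes this higher. Following every safe sequence of crossings, the most of the 7 that can be at the north bank as the raft arrives there on crossing 13 is 6 — never all 7.
So no plan with fewer than 15 crossings exists, and this one achieves 15:
1. Courier goes to the north bank with the ether can.
2. Courier goes back to the south bank alone.
3. Courier goes to the north bank with the peroxide.
4. Courier goes back to the south bank alone.
5. Courier goes to the north bank with the reducing agent.
6. Courier goes back to the south bank with the ether can.
7. Courier goes to the north bank with the fuel sample.
8. Courier goes back to the south bank alone.
9. Courier goes to the north bank with the base flask.
10. Courier goes back to the south bank alone.
11. Courier goes to the north bank with the ammonia bottle.
12. Courier goes back to the south bank alone.
13. Courier goes to the north bank with the oxidiser.
14. Courier goes back to the south bank alone.
15. Courier goes to the north bank with the ether can.

15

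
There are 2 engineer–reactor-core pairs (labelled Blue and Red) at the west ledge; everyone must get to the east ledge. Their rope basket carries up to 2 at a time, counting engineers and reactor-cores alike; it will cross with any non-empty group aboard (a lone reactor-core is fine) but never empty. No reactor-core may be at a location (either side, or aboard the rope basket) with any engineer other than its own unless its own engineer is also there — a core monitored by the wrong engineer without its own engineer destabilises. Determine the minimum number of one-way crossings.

5

Counting alone: each trip to the east ledge takes at most 2 across and each return brings at least 1 back, so after t trips out (and t−1 returns) at most 2t − (t−1) of the 4 are across; that first reaches 4 at t = 3, so at least 5 crossings are needed.
The plan below uses exactly 5 crossings, so it is optimal:
1. engineer Blue and reactor-core Blue cross → the east ledge.
2. engineer Blue crosses ← the west ledge.
3. engineer Blue and engineer Red cross → the east ledge.
4. engineer Red crosses ← the west ledge.
5. engineer Red and reactor-core Red cross → the east ledge.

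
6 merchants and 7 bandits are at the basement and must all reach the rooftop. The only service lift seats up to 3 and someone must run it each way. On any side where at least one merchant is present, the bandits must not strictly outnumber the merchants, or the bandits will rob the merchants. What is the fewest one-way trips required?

The bandits already outnumber the merchants at the basement before anyone moves, so the starting position itself is disallowed.

impossible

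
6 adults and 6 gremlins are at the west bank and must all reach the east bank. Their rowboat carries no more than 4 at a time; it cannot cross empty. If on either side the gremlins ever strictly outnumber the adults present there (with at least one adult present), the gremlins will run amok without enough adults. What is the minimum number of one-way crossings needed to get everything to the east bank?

9

Counting alone: each trip to the east bank takes at most 4 across and each return brings at least 1 back, so after t trips out (and t−1 returns) at most 4t − (t−1) of the 12 are across; that first reaches 12 at t = 4, so at least 7 crossings are needed.
The safety rule pushes this higher. Following every safe sequence of crossings, the most of the 12 that can be at the east bank as the rowboat arrives there on crossing 7 is 11 — never all 12.
So no plan with fewer than 9 crossings exists, and this one achieves 9:
1. 2 gremlins → the east bank.  (the west bank: 6A 4G; the east bank: 0A 2G)
2. 1 gremlin ← the west bank.  (the west bank: 6A 5G; the east bank: 0A 1G)
3. 4 gremlins → the east bank.  (the west bank: 6A 1G; the east bank: 0A 5G)
4. 1 gremlin ← the west bank.  (the west bank: 6A 2G; the east bank: 0A 4G)
5. 4 adults → the east bank.  (the west bank: 2A 2G; the east bank: 4A 4G)
6. 1 adult and 1 gremlin ← the west bank.  (the west bank: 3A 3G; the east bank: 3A 3G)
7. 2 adults and 2 gremlins → the east bank.  (the west bank: 1A 1G; the east bank: 5A 5G)
8. 1 adult and 1 gremlin ← the west bank.  (the west bank: 2A 2G; the east bank: 4A 4G)
9. 2 adults and 2 gremlins → the east bank.  (the west bank: 0A 0G; the east bank: 6A 6G)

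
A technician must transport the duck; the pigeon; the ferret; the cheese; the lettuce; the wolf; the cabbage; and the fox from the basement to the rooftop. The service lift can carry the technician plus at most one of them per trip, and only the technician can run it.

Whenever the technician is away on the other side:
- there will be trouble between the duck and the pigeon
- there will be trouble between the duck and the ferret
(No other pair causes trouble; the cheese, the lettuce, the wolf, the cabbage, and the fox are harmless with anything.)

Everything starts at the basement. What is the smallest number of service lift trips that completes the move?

Counting alone: the technician can take at most 1 across per trip to the rooftop, so moving all 8 needs at least 8 loaded trips out, with a return between consecutive ones — at least 15 crossings.
The safety rule pushes this higher. Following every safe sequence of crossings, the most of the 8 that can be at the rooftop as the service lift arrives there on crossing 15 is 7 — never all 8.
So no plan with fewer than 17 crossings exists, and this one achieves 17:
1. Technician goes to the rooftop with the duck.
2. Technician goes back to the basement alone.
3. Technician goes to the rooftop with the pigeon.
4. Technician goes back to the basement with the duck.
5. Technician goes to the rooftop with the ferret.
6. Technician goes back to the basement alone.
7. Technician goes to the rooftop with the cheese.
8. Technician goes back to the basement alone.
9. Technician goes to the rooftop with the lettuce.
10. Technician goes back to the basement alone.
11. Technician goes to the rooftop with the wolf.
12. Technician goes back to the basement alone.
13. Technician goes to the rooftop with the cabbage.
14. Technician goes back to the basement alone.
15. Technician goes to the rooftop with the fox.
16. Technician goes back to the basement alone.
17. Technician goes to the rooftop with the duck.

17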